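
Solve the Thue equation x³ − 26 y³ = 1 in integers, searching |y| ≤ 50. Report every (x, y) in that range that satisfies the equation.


The equation is x³ - 26y³ = 1. For fixed y, x³ = 26·y³ + 1, so a solution requires the RHS to be a perfect cube.
Strategy: iterate y from -50 to 50, compute RHS = 26·y³ + 1, and check whether it is a (positive or negative) perfect cube.
Check small values of y:
  y = 0: RHS = 1 = (1)³ ⇒ x = 1 works.
  y = 1: RHS = 27 = (3)³ ⇒ x = 3 works.
  y = -1: RHS = -25 is not a perfect cube.
  y = 2: RHS = 209 is not a perfect cube.
  y = -2: RHS = -207 is not a perfect cube.
  y = 3: RHS = 703 is not a perfect cube.
  y = -3: RHS = -701 is not a perfect cube.
Continuing the search up to |y| = 50 finds no further solutions beyond those listed.
Collected solutions: (1, 0), (3, 1).

Solutions (with |y| ≤ 50): (1, 0), (3, 1).


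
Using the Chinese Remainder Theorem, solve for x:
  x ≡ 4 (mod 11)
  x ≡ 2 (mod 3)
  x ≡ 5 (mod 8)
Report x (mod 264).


Moduli 11, 3, 8 are pairwise coprime; by CRT there is a unique solution modulo M = 11 · 3 · 8 = 264.
Solve pairwise, accumulating the modulus:
  Start with x ≡ 4 (mod 11).
  Combine with x ≡ 2 (mod 3): since gcd(11, 3) = 1, we get a unique residue mod 33.
    Write x = 4 + 11·t and substitute into x ≡ 2 (mod 3): 11·t ≡ 2 − 4 = -2 (mod 3).
    Reduce coefficients mod 3: 2·t ≡ 1 (mod 3).
    The inverse of 2 mod 3 is 2 (since 2·2 = 4 = 1·3 + 1), so t ≡ 2·1 = 2 ≡ 2 (mod 3).
    Then x = 4 + 11·2 = 26, valid modulo lcm(11, 3) = 33: x ≡ 26 (mod 33).
  Combine with x ≡ 5 (mod 8): since gcd(33, 8) = 1, we get a unique residue mod 264.
    Write x = 26 + 33·t and substitute into x ≡ 5 (mod 8): 33·t ≡ 5 − 26 = -21 (mod 8).
    Reduce coefficients mod 8: 1·t ≡ 3 (mod 8).
    So t ≡ 3 (mod 8).
    Then x = 26 + 33·3 = 125, valid modulo lcm(33, 8) = 264: x ≡ 125 (mod 264).
Verify: 125 mod 11 = 4 ✓, 125 mod 3 = 2 ✓, 125 mod 8 = 5 ✓.

x ≡ 125 (mod 264).


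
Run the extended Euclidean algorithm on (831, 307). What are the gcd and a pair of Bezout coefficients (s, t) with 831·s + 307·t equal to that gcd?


Euclidean algorithm on (831, 307) — divide until remainder is 0:
  831 = 2 · 307 + 217
  307 = 1 · 217 + 90
  217 = 2 · 90 + 37
  90 = 2 · 37 + 16
  37 = 2 · 16 + 5
  16 = 3 · 5 + 1
  5 = 5 · 1 + 0
gcd(831, 307) = 1.
Track Bezout coefficients alongside the remainders: start with r₀ = 831 = a·1 + b·0 (s = 1, t = 0) and r₁ = 307 = a·0 + b·1 (s = 0, t = 1); each new remainder r_{k+1} = r_{k-1} − q_k·r_k inherits s_{k+1} = s_{k-1} − q_k·s_k, t_{k+1} = t_{k-1} − q_k·t_k, so r_k = a·s_k + b·t_k at every step:
  q = 2: r = 217, s = 1 − 2·0 = 1, t = 0 − 2·1 = -2  (check: 831·1 + 307·(-2) = 217)
  q = 1: r = 90, s = 0 − 1·1 = -1, t = 1 − 1·(-2) = 3  (check: 831·(-1) + 307·3 = 90)
  q = 2: r = 37, s = 1 − 2·(-1) = 3, t = -2 − 2·3 = -8  (check: 831·3 + 307·(-8) = 37)
  q = 2: r = 16, s = -1 − 2·3 = -7, t = 3 − 2·(-8) = 19  (check: 831·(-7) + 307·19 = 16)
  q = 2: r = 5, s = 3 − 2·(-7) = 17, t = -8 − 2·19 = -46  (check: 831·17 + 307·(-46) = 5)
  q = 3: r = 1, s = -7 − 3·17 = -58, t = 19 − 3·(-46) = 157  (check: 831·(-58) + 307·157 = 1)
The row with r = 1 (the gcd) gives the Bezout coefficients s = -58, t = 157.
Result: 831 · (-58) + 307 · (157) = 1.

gcd(831, 307) = 1; s = -58, t = 157 (check: 831·(-58) + 307·157 = 1).


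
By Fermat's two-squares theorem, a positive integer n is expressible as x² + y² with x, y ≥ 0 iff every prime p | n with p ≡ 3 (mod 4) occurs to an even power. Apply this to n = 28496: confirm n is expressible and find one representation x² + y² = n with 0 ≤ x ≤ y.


Step 1: Factor n = 28496 = 2^4 · 13 · 137.
Step 2: Check the mod-4 condition on each prime factor: 2 = 2 (special); 13 ≡ 1 (mod 4), exponent 1; 137 ≡ 1 (mod 4), exponent 1.
All primes ≡ 3 (mod 4) appear to even exponent (or don't appear), so by the two-squares theorem n IS expressible as a sum of two squares.
Step 3: Build a representation. Group n = k² · m with k = 4 and m = 13 · 137 = 1781 (a product of primes ≡ 1 (mod 4)); a representation of m scales to one of n via (k·x)² + (k·y)² = k²(x² + y²). Each prime p ≡ 1 (mod 4) is itself a sum of two squares; find a² by testing p − a² for a perfect square:
  13: 13 − 1² = 12, 13 − 2² = 9 = 3² ⇒ 13 = 2² + 3².
  137: 137 − 1² = 136, 137 − 2² = 133, 137 − 3² = 128, 137 − 4² = 121 = 11² ⇒ 137 = 4² + 11².
  Combine using the Brahmagupta–Fibonacci identity (a² + b²)(c² + d²) = (ac − bd)² + (ad + bc)² = (ac + bd)² + (ad − bc)²:
  13 · 137 = 1781: from (2² + 3²)(4² + 11²), take (2·4 − 3·11, 2·11 + 3·4) = (8 − 33, 22 + 12) = (-25, 34); dropping signs (only squares matter) gives (25, 34); check 25² + 34² = 625 + 1156 = 1781 ✓.
  Scale by k = 4: (4·25, 4·34) = (100, 136).
Step 4: Order so x ≤ y and verify: 100² + 136² = 10000 + 18496 = 28496 = n. ✓

n = 28496 = 100² + 136² (one valid representation with x ≤ y).


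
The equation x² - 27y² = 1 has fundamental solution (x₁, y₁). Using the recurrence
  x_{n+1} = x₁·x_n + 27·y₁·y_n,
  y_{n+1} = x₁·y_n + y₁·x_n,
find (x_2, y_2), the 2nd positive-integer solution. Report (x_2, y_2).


Step 1: Find the fundamental solution (x₁, y₁) of x² - 27y² = 1.
  Expand √27 as a continued fraction. a₀ = ⌊√27⌋ = 5; iterate m_{k+1} = d_k·a_k − m_k, d_{k+1} = (27 − m_{k+1}²)/d_k, a_{k+1} = ⌊(a₀ + m_{k+1})/d_{k+1}⌋ (starting m₀ = 0, d₀ = 1), with convergents p_k = a_k·p_{k-1} + p_{k-2}, q_k = a_k·q_{k-1} + q_{k-2} (p₋₁ = 1, q₋₁ = 0):
  k = 0: a₀ = 5; p₀/q₀ = 5/1; p₀² − 27·q₀² = 25 − 27 = -2.
  k = 1: m = 5, d = 2, a = ⌊(5 + 5)/2⌋ = 5; p/q = (5·5 + 1)/(5·1 + 0) = 26/5; p² − 27·q² = 676 − 675 = 1.
  The first convergent with p² − 27·q² = 1 gives the fundamental solution (x₁, y₁) = (26, 5).
Step 2: Apply the recurrence (x_{n+1}, y_{n+1}) = (x₁x_n + 27y₁y_n, x₁y_n + y₁x_n) repeatedly.
  From (x_1, y_1) = (26, 5): x_2 = 26·26 + 27·5·5 = 1351; y_2 = 26·5 + 5·26 = 260.
Step 3: Verify x_2² - 27·y_2² = 1825201 - 1825200 = 1 (should be 1). ✓

(x_1, y_1) = (26, 5); (x_2, y_2) = (1351, 260).


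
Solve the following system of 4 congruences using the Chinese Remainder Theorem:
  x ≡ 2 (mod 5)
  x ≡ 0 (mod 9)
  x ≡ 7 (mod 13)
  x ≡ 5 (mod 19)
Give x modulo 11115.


Product of moduli M = 5 · 9 · 13 · 19 = 11115.
Merge one congruence at a time:
  Start: x ≡ 2 (mod 5).
  Combine with x ≡ 0 (mod 9); new modulus lcm = 45.
    Write x = 2 + 5·t and substitute into x ≡ 0 (mod 9): 5·t ≡ 0 − 2 = -2 (mod 9).
    Reduce coefficients mod 9: 5·t ≡ 7 (mod 9).
    The inverse of 5 mod 9 is 2 (since 5·2 = 10 = 1·9 + 1), so t ≡ 2·7 = 14 ≡ 5 (mod 9).
    Then x = 2 + 5·5 = 27, valid modulo lcm(5, 9) = 45: x ≡ 27 (mod 45).
  Combine with x ≡ 7 (mod 13); new modulus lcm = 585.
    Write x = 27 + 45·t and substitute into x ≡ 7 (mod 13): 45·t ≡ 7 − 27 = -20 (mod 13).
    Reduce coefficients mod 13: 6·t ≡ 6 (mod 13).
    The inverse of 6 mod 13 is 11 (since 6·11 = 66 = 5·13 + 1), so t ≡ 11·6 = 66 ≡ 1 (mod 13).
    Then x = 27 + 45·1 = 72, valid modulo lcm(45, 13) = 585: x ≡ 72 (mod 585).
  Combine with x ≡ 5 (mod 19); new modulus lcm = 11115.
    Write x = 72 + 585·t and substitute into x ≡ 5 (mod 19): 585·t ≡ 5 − 72 = -67 (mod 19).
    Reduce coefficients mod 19: 15·t ≡ 9 (mod 19).
    The inverse of 15 mod 19 is 14 (since 15·14 = 210 = 11·19 + 1), so t ≡ 14·9 = 126 ≡ 12 (mod 19).
    Then x = 72 + 585·12 = 7092, valid modulo lcm(585, 19) = 11115: x ≡ 7092 (mod 11115).
Verify against each original: 7092 mod 5 = 2, 7092 mod 9 = 0, 7092 mod 13 = 7, 7092 mod 19 = 5.

x ≡ 7092 (mod 11115).


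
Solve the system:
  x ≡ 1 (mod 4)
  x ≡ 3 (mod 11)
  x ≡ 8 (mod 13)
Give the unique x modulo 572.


Moduli 4, 11, 13 are pairwise coprime; by CRT there is a unique solution modulo M = 4 · 11 · 13 = 572.
Solve pairwise, accumulating the modulus:
  Start with x ≡ 1 (mod 4).
  Combine with x ≡ 3 (mod 11): since gcd(4, 11) = 1, we get a unique residue mod 44.
    Write x = 1 + 4·t and substitute into x ≡ 3 (mod 11): 4·t ≡ 3 − 1 = 2 (mod 11).
    The inverse of 4 mod 11 is 3 (since 4·3 = 12 = 1·11 + 1), so t ≡ 3·2 = 6 ≡ 6 (mod 11).
    Then x = 1 + 4·6 = 25, valid modulo lcm(4, 11) = 44: x ≡ 25 (mod 44).
  Combine with x ≡ 8 (mod 13): since gcd(44, 13) = 1, we get a unique residue mod 572.
    Write x = 25 + 44·t and substitute into x ≡ 8 (mod 13): 44·t ≡ 8 − 25 = -17 (mod 13).
    Reduce coefficients mod 13: 5·t ≡ 9 (mod 13).
    The inverse of 5 mod 13 is 8 (since 5·8 = 40 = 3·13 + 1), so t ≡ 8·9 = 72 ≡ 7 (mod 13).
    Then x = 25 + 44·7 = 333, valid modulo lcm(44, 13) = 572: x ≡ 333 (mod 572).
Verify: 333 mod 4 = 1 ✓, 333 mod 11 = 3 ✓, 333 mod 13 = 8 ✓.

x ≡ 333 (mod 572).


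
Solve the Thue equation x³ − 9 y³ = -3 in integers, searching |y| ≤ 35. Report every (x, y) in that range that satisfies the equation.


The equation is x³ - 9y³ = -3. For fixed y, x³ = 9·y³ − 3, so a solution requires the RHS to be a perfect cube.
Strategy: iterate y from -35 to 35, compute RHS = 9·y³ − 3, and check whether it is a (positive or negative) perfect cube.
Check small values of y:
  y = 0: RHS = -3 is not a perfect cube.
  y = 1: RHS = 6 is not a perfect cube.
  y = -1: RHS = -12 is not a perfect cube.
  y = 2: RHS = 69 is not a perfect cube.
  y = -2: RHS = -75 is not a perfect cube.
  y = 3: RHS = 240 is not a perfect cube.
  y = -3: RHS = -246 is not a perfect cube.
Continuing the search up to |y| = 35 finds no solutions either.
No (x, y) in the scanned range satisfies the equation.

No integer solutions with |y| ≤ 35.


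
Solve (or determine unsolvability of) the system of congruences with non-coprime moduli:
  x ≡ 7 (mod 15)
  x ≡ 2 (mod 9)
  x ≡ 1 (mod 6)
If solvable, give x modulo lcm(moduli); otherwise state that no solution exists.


Moduli 15, 9, 6 are not pairwise coprime, so CRT works modulo lcm(m_i) when all pairwise compatibility conditions hold.
Pairwise compatibility: gcd(m_i, m_j) must divide a_i - a_j for every pair.
Merge one congruence at a time:
  Start: x ≡ 7 (mod 15).
  Combine with x ≡ 2 (mod 9): gcd(15, 9) = 3, and 2 - 7 = -5 is NOT divisible by 3.
    ⇒ system is inconsistent (no integer solution).

No solution (the system is inconsistent).


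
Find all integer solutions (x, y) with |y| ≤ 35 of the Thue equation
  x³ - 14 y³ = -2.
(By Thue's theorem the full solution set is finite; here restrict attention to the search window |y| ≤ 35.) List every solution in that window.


The equation is x³ - 14y³ = -2. For fixed y, x³ = 14·y³ − 2, so a solution requires the RHS to be a perfect cube.
Strategy: iterate y from -35 to 35, compute RHS = 14·y³ − 2, and check whether it is a (positive or negative) perfect cube.
Check small values of y:
  y = 0: RHS = -2 is not a perfect cube.
  y = 1: RHS = 12 is not a perfect cube.
  y = -1: RHS = -16 is not a perfect cube.
  y = 2: RHS = 110 is not a perfect cube.
  y = -2: RHS = -114 is not a perfect cube.
  y = 3: RHS = 376 is not a perfect cube.
  y = -3: RHS = -380 is not a perfect cube.
Continuing the search up to |y| = 35 finds no solutions either.
No (x, y) in the scanned range satisfies the equation.

No integer solutions with |y| ≤ 35.


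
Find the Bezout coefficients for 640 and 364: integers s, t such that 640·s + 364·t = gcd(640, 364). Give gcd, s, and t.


Euclidean algorithm on (640, 364) — divide until remainder is 0:
  640 = 1 · 364 + 276
  364 = 1 · 276 + 88
  276 = 3 · 88 + 12
  88 = 7 · 12 + 4
  12 = 3 · 4 + 0
gcd(640, 364) = 4.
Track Bezout coefficients alongside the remainders: start with r₀ = 640 = a·1 + b·0 (s = 1, t = 0) and r₁ = 364 = a·0 + b·1 (s = 0, t = 1); each new remainder r_{k+1} = r_{k-1} − q_k·r_k inherits s_{k+1} = s_{k-1} − q_k·s_k, t_{k+1} = t_{k-1} − q_k·t_k, so r_k = a·s_k + b·t_k at every step:
  q = 1: r = 276, s = 1 − 1·0 = 1, t = 0 − 1·1 = -1  (check: 640·1 + 364·(-1) = 276)
  q = 1: r = 88, s = 0 − 1·1 = -1, t = 1 − 1·(-1) = 2  (check: 640·(-1) + 364·2 = 88)
  q = 3: r = 12, s = 1 − 3·(-1) = 4, t = -1 − 3·2 = -7  (check: 640·4 + 364·(-7) = 12)
  q = 7: r = 4, s = -1 − 7·4 = -29, t = 2 − 7·(-7) = 51  (check: 640·(-29) + 364·51 = 4)
The row with r = 4 (the gcd) gives the Bezout coefficients s = -29, t = 51.
Result: 640 · (-29) + 364 · (51) = 4.

gcd(640, 364) = 4; s = -29, t = 51 (check: 640·(-29) + 364·51 = 4).


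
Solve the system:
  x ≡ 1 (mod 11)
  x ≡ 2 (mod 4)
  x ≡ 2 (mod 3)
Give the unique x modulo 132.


Moduli 11, 4, 3 are pairwise coprime; by CRT there is a unique solution modulo M = 11 · 4 · 3 = 132.
Solve pairwise, accumulating the modulus:
  Start with x ≡ 1 (mod 11).
  Combine with x ≡ 2 (mod 4): since gcd(11, 4) = 1, we get a unique residue mod 44.
    Write x = 1 + 11·t and substitute into x ≡ 2 (mod 4): 11·t ≡ 2 − 1 = 1 (mod 4).
    Reduce coefficients mod 4: 3·t ≡ 1 (mod 4).
    The inverse of 3 mod 4 is 3 (since 3·3 = 9 = 2·4 + 1), so t ≡ 3·1 = 3 ≡ 3 (mod 4).
    Then x = 1 + 11·3 = 34, valid modulo lcm(11, 4) = 44: x ≡ 34 (mod 44).
  Combine with x ≡ 2 (mod 3): since gcd(44, 3) = 1, we get a unique residue mod 132.
    Write x = 34 + 44·t and substitute into x ≡ 2 (mod 3): 44·t ≡ 2 − 34 = -32 (mod 3).
    Reduce coefficients mod 3: 2·t ≡ 1 (mod 3).
    The inverse of 2 mod 3 is 2 (since 2·2 = 4 = 1·3 + 1), so t ≡ 2·1 = 2 ≡ 2 (mod 3).
    Then x = 34 + 44·2 = 122, valid modulo lcm(44, 3) = 132: x ≡ 122 (mod 132).
Verify: 122 mod 11 = 1 ✓, 122 mod 4 = 2 ✓, 122 mod 3 = 2 ✓.

x ≡ 122 (mod 132).


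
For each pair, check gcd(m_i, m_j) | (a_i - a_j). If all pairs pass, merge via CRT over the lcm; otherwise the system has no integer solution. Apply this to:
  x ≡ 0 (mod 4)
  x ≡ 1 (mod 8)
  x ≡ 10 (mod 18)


Moduli 4, 8, 18 are not pairwise coprime, so CRT works modulo lcm(m_i) when all pairwise compatibility conditions hold.
Pairwise compatibility: gcd(m_i, m_j) must divide a_i - a_j for every pair.
Merge one congruence at a time:
  Start: x ≡ 0 (mod 4).
  Combine with x ≡ 1 (mod 8): gcd(4, 8) = 4, and 1 - 0 = 1 is NOT divisible by 4.
    ⇒ system is inconsistent (no integer solution).

No solution (the system is inconsistent).


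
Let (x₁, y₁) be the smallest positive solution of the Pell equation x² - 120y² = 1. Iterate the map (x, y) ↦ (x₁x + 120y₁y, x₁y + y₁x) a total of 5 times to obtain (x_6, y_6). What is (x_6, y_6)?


Step 1: Find the fundamental solution (x₁, y₁) of x² - 120y² = 1.
  Expand √120 as a continued fraction. a₀ = ⌊√120⌋ = 10; iterate m_{k+1} = d_k·a_k − m_k, d_{k+1} = (120 − m_{k+1}²)/d_k, a_{k+1} = ⌊(a₀ + m_{k+1})/d_{k+1}⌋ (starting m₀ = 0, d₀ = 1), with convergents p_k = a_k·p_{k-1} + p_{k-2}, q_k = a_k·q_{k-1} + q_{k-2} (p₋₁ = 1, q₋₁ = 0):
  k = 0: a₀ = 10; p₀/q₀ = 10/1; p₀² − 120·q₀² = 100 − 120 = -20.
  k = 1: m = 10, d = 20, a = ⌊(10 + 10)/20⌋ = 1; p/q = (1·10 + 1)/(1·1 + 0) = 11/1; p² − 120·q² = 121 − 120 = 1.
  The first convergent with p² − 120·q² = 1 gives the fundamental solution (x₁, y₁) = (11, 1).
Step 2: Apply the recurrence (x_{n+1}, y_{n+1}) = (x₁x_n + 120y₁y_n, x₁y_n + y₁x_n) repeatedly.
  From (x_1, y_1) = (11, 1): x_2 = 11·11 + 120·1·1 = 241; y_2 = 11·1 + 1·11 = 22.
  From (x_2, y_2) = (241, 22): x_3 = 11·241 + 120·1·22 = 5291; y_3 = 11·22 + 1·241 = 483.
  From (x_3, y_3) = (5291, 483): x_4 = 11·5291 + 120·1·483 = 116161; y_4 = 11·483 + 1·5291 = 10604.
  From (x_4, y_4) = (116161, 10604): x_5 = 11·116161 + 120·1·10604 = 2550251; y_5 = 11·10604 + 1·116161 = 232805.
  From (x_5, y_5) = (2550251, 232805): x_6 = 11·2550251 + 120·1·232805 = 55989361; y_6 = 11·232805 + 1·2550251 = 5111106.
Step 3: Verify x_6² - 120·y_6² = 3134808545188321 - 3134808545188320 = 1 (should be 1). ✓

(x_1, y_1) = (11, 1); (x_6, y_6) = (55989361, 5111106).


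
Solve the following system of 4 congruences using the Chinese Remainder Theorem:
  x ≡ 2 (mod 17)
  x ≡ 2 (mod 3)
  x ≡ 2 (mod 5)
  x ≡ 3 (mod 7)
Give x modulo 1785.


Product of moduli M = 17 · 3 · 5 · 7 = 1785.
Merge one congruence at a time:
  Start: x ≡ 2 (mod 17).
  Combine with x ≡ 2 (mod 3); new modulus lcm = 51.
    Write x = 2 + 17·t and substitute into x ≡ 2 (mod 3): 17·t ≡ 2 − 2 = 0 (mod 3).
    Reduce coefficients mod 3: 2·t ≡ 0 (mod 3).
    The inverse of 2 mod 3 is 2 (since 2·2 = 4 = 1·3 + 1), so t ≡ 2·0 = 0 ≡ 0 (mod 3).
    Then x = 2 + 17·0 = 2, valid modulo lcm(17, 3) = 51: x ≡ 2 (mod 51).
  Combine with x ≡ 2 (mod 5); new modulus lcm = 255.
    Write x = 2 + 51·t and substitute into x ≡ 2 (mod 5): 51·t ≡ 2 − 2 = 0 (mod 5).
    Reduce coefficients mod 5: 1·t ≡ 0 (mod 5).
    So t ≡ 0 (mod 5).
    Then x = 2 + 51·0 = 2, valid modulo lcm(51, 5) = 255: x ≡ 2 (mod 255).
  Combine with x ≡ 3 (mod 7); new modulus lcm = 1785.
    Write x = 2 + 255·t and substitute into x ≡ 3 (mod 7): 255·t ≡ 3 − 2 = 1 (mod 7).
    Reduce coefficients mod 7: 3·t ≡ 1 (mod 7).
    The inverse of 3 mod 7 is 5 (since 3·5 = 15 = 2·7 + 1), so t ≡ 5·1 = 5 ≡ 5 (mod 7).
    Then x = 2 + 255·5 = 1277, valid modulo lcm(255, 7) = 1785: x ≡ 1277 (mod 1785).
Verify against each original: 1277 mod 17 = 2, 1277 mod 3 = 2, 1277 mod 5 = 2, 1277 mod 7 = 3.

x ≡ 1277 (mod 1785).


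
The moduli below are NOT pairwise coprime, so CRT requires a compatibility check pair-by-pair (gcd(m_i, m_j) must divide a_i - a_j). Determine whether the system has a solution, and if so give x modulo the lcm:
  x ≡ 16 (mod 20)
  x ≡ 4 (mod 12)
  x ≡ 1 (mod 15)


Moduli 20, 12, 15 are not pairwise coprime, so CRT works modulo lcm(m_i) when all pairwise compatibility conditions hold.
Pairwise compatibility: gcd(m_i, m_j) must divide a_i - a_j for every pair.
Merge one congruence at a time:
  Start: x ≡ 16 (mod 20).
  Combine with x ≡ 4 (mod 12): gcd(20, 12) = 4; 4 - 16 = -12, which IS divisible by 4, so compatible.
    Write x = 16 + 20·t and substitute into x ≡ 4 (mod 12): 20·t ≡ 4 − 16 = -12 (mod 12).
    Divide the congruence (and modulus) by g = 4: 5·t ≡ -3 (mod 3).
    Reduce coefficients mod 3: 2·t ≡ 0 (mod 3).
    The inverse of 2 mod 3 is 2 (since 2·2 = 4 = 1·3 + 1), so t ≡ 2·0 = 0 ≡ 0 (mod 3).
    Then x = 16 + 20·0 = 16, valid modulo lcm(20, 12) = 60: x ≡ 16 (mod 60).
  Combine with x ≡ 1 (mod 15): gcd(60, 15) = 15; 1 - 16 = -15, which IS divisible by 15, so compatible.
    Write x = 16 + 60·t and substitute into x ≡ 1 (mod 15): 60·t ≡ 1 − 16 = -15 (mod 15).
    Divide the congruence (and modulus) by g = 15: 4·t ≡ -1 (mod 1).
    Modulo 1 every t works; take t = 0.
    Then x = 16 + 60·0 = 16, valid modulo lcm(60, 15) = 60: x ≡ 16 (mod 60).
Verify: 16 mod 20 = 16, 16 mod 12 = 4, 16 mod 15 = 1.

x ≡ 16 (mod 60).


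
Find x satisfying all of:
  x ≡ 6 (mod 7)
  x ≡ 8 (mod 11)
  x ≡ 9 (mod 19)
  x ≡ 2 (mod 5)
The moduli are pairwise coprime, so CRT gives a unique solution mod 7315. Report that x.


Product of moduli M = 7 · 11 · 19 · 5 = 7315.
Merge one congruence at a time:
  Start: x ≡ 6 (mod 7).
  Combine with x ≡ 8 (mod 11); new modulus lcm = 77.
    Write x = 6 + 7·t and substitute into x ≡ 8 (mod 11): 7·t ≡ 8 − 6 = 2 (mod 11).
    The inverse of 7 mod 11 is 8 (since 7·8 = 56 = 5·11 + 1), so t ≡ 8·2 = 16 ≡ 5 (mod 11).
    Then x = 6 + 7·5 = 41, valid modulo lcm(7, 11) = 77: x ≡ 41 (mod 77).
  Combine with x ≡ 9 (mod 19); new modulus lcm = 1463.
    Write x = 41 + 77·t and substitute into x ≡ 9 (mod 19): 77·t ≡ 9 − 41 = -32 (mod 19).
    Reduce coefficients mod 19: 1·t ≡ 6 (mod 19).
    So t ≡ 6 (mod 19).
    Then x = 41 + 77·6 = 503, valid modulo lcm(77, 19) = 1463: x ≡ 503 (mod 1463).
  Combine with x ≡ 2 (mod 5); new modulus lcm = 7315.
    Write x = 503 + 1463·t and substitute into x ≡ 2 (mod 5): 1463·t ≡ 2 − 503 = -501 (mod 5).
    Reduce coefficients mod 5: 3·t ≡ 4 (mod 5).
    The inverse of 3 mod 5 is 2 (since 3·2 = 6 = 1·5 + 1), so t ≡ 2·4 = 8 ≡ 3 (mod 5).
    Then x = 503 + 1463·3 = 4892, valid modulo lcm(1463, 5) = 7315: x ≡ 4892 (mod 7315).
Verify against each original: 4892 mod 7 = 6, 4892 mod 11 = 8, 4892 mod 19 = 9, 4892 mod 5 = 2.

x ≡ 4892 (mod 7315).


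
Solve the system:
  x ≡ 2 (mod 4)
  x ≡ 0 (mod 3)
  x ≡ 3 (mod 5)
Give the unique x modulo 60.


Moduli 4, 3, 5 are pairwise coprime; by CRT there is a unique solution modulo M = 4 · 3 · 5 = 60.
Solve pairwise, accumulating the modulus:
  Start with x ≡ 2 (mod 4).
  Combine with x ≡ 0 (mod 3): since gcd(4, 3) = 1, we get a unique residue mod 12.
    Write x = 2 + 4·t and substitute into x ≡ 0 (mod 3): 4·t ≡ 0 − 2 = -2 (mod 3).
    Reduce coefficients mod 3: 1·t ≡ 1 (mod 3).
    So t ≡ 1 (mod 3).
    Then x = 2 + 4·1 = 6, valid modulo lcm(4, 3) = 12: x ≡ 6 (mod 12).
  Combine with x ≡ 3 (mod 5): since gcd(12, 5) = 1, we get a unique residue mod 60.
    Write x = 6 + 12·t and substitute into x ≡ 3 (mod 5): 12·t ≡ 3 − 6 = -3 (mod 5).
    Reduce coefficients mod 5: 2·t ≡ 2 (mod 5).
    The inverse of 2 mod 5 is 3 (since 2·3 = 6 = 1·5 + 1), so t ≡ 3·2 = 6 ≡ 1 (mod 5).
    Then x = 6 + 12·1 = 18, valid modulo lcm(12, 5) = 60: x ≡ 18 (mod 60).
Verify: 18 mod 4 = 2 ✓, 18 mod 3 = 0 ✓, 18 mod 5 = 3 ✓.

x ≡ 18 (mod 60).


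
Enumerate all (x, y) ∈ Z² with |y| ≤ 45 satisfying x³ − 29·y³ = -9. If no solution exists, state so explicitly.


The equation is x³ - 29y³ = -9. For fixed y, x³ = 29·y³ − 9, so a solution requires the RHS to be a perfect cube.
Strategy: iterate y from -45 to 45, compute RHS = 29·y³ − 9, and check whether it is a (positive or negative) perfect cube.
Check small values of y:
  y = 0: RHS = -9 is not a perfect cube.
  y = 1: RHS = 20 is not a perfect cube.
  y = -1: RHS = -38 is not a perfect cube.
  y = 2: RHS = 223 is not a perfect cube.
  y = -2: RHS = -241 is not a perfect cube.
  y = 3: RHS = 774 is not a perfect cube.
  y = -3: RHS = -792 is not a perfect cube.
Continuing the search up to |y| = 45 finds no solutions either.
No (x, y) in the scanned range satisfies the equation.

No integer solutions with |y| ≤ 45.


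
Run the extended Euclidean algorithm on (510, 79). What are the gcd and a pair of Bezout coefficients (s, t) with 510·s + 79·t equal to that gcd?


Euclidean algorithm on (510, 79) — divide until remainder is 0:
  510 = 6 · 79 + 36
  79 = 2 · 36 + 7
  36 = 5 · 7 + 1
  7 = 7 · 1 + 0
gcd(510, 79) = 1.
Track Bezout coefficients alongside the remainders: start with r₀ = 510 = a·1 + b·0 (s = 1, t = 0) and r₁ = 79 = a·0 + b·1 (s = 0, t = 1); each new remainder r_{k+1} = r_{k-1} − q_k·r_k inherits s_{k+1} = s_{k-1} − q_k·s_k, t_{k+1} = t_{k-1} − q_k·t_k, so r_k = a·s_k + b·t_k at every step:
  q = 6: r = 36, s = 1 − 6·0 = 1, t = 0 − 6·1 = -6  (check: 510·1 + 79·(-6) = 36)
  q = 2: r = 7, s = 0 − 2·1 = -2, t = 1 − 2·(-6) = 13  (check: 510·(-2) + 79·13 = 7)
  q = 5: r = 1, s = 1 − 5·(-2) = 11, t = -6 − 5·13 = -71  (check: 510·11 + 79·(-71) = 1)
The row with r = 1 (the gcd) gives the Bezout coefficients s = 11, t = -71.
Result: 510 · (11) + 79 · (-71) = 1.

gcd(510, 79) = 1; s = 11, t = -71 (check: 510·11 + 79·(-71) = 1).


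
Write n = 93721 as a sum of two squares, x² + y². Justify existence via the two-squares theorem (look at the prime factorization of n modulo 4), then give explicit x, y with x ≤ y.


Step 1: Factor n = 93721 = 17 · 37 · 149.
Step 2: Check the mod-4 condition on each prime factor: 17 ≡ 1 (mod 4), exponent 1; 37 ≡ 1 (mod 4), exponent 1; 149 ≡ 1 (mod 4), exponent 1.
All primes ≡ 3 (mod 4) appear to even exponent (or don't appear), so by the two-squares theorem n IS expressible as a sum of two squares.
Step 3: Build a representation. Here n = 17 · 37 · 149 is a product of primes ≡ 1 (mod 4). Each prime p ≡ 1 (mod 4) is itself a sum of two squares; find a² by testing p − a² for a perfect square:
  17: 17 − 1² = 16 = 4² ⇒ 17 = 1² + 4².
  37: 37 − 1² = 36 = 6² ⇒ 37 = 1² + 6².
  149: 149 − 1² = 148, 149 − 2² = 145, 149 − 3² = 140, 149 − 4² = 133, 149 − 5² = 124, 149 − 6² = 113, 149 − 7² = 100 = 10² ⇒ 149 = 7² + 10².
  Combine using the Brahmagupta–Fibonacci identity (a² + b²)(c² + d²) = (ac − bd)² + (ad + bc)² = (ac + bd)² + (ad − bc)²:
  17 · 37 = 629: from (1² + 4²)(1² + 6²), take (1·1 − 4·6, 1·6 + 4·1) = (1 − 24, 6 + 4) = (-23, 10); dropping signs (only squares matter) gives (23, 10); check 23² + 10² = 529 + 100 = 629 ✓.
  629 · 149 = 93721: from (23² + 10²)(7² + 10²), take (23·7 − 10·10, 23·10 + 10·7) = (161 − 100, 230 + 70) = (61, 300); check 61² + 300² = 3721 + 90000 = 93721 ✓.
Step 4: Order so x ≤ y and verify: 61² + 300² = 3721 + 90000 = 93721 = n. ✓

n = 93721 = 61² + 300² (one valid representation with x ≤ y).


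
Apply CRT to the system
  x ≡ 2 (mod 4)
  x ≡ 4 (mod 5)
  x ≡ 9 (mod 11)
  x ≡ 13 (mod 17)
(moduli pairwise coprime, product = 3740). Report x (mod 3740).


Product of moduli M = 4 · 5 · 11 · 17 = 3740.
Merge one congruence at a time:
  Start: x ≡ 2 (mod 4).
  Combine with x ≡ 4 (mod 5); new modulus lcm = 20.
    Write x = 2 + 4·t and substitute into x ≡ 4 (mod 5): 4·t ≡ 4 − 2 = 2 (mod 5).
    The inverse of 4 mod 5 is 4 (since 4·4 = 16 = 3·5 + 1), so t ≡ 4·2 = 8 ≡ 3 (mod 5).
    Then x = 2 + 4·3 = 14, valid modulo lcm(4, 5) = 20: x ≡ 14 (mod 20).
  Combine with x ≡ 9 (mod 11); new modulus lcm = 220.
    Write x = 14 + 20·t and substitute into x ≡ 9 (mod 11): 20·t ≡ 9 − 14 = -5 (mod 11).
    Reduce coefficients mod 11: 9·t ≡ 6 (mod 11).
    The inverse of 9 mod 11 is 5 (since 9·5 = 45 = 4·11 + 1), so t ≡ 5·6 = 30 ≡ 8 (mod 11).
    Then x = 14 + 20·8 = 174, valid modulo lcm(20, 11) = 220: x ≡ 174 (mod 220).
  Combine with x ≡ 13 (mod 17); new modulus lcm = 3740.
    Write x = 174 + 220·t and substitute into x ≡ 13 (mod 17): 220·t ≡ 13 − 174 = -161 (mod 17).
    Reduce coefficients mod 17: 16·t ≡ 9 (mod 17).
    The inverse of 16 mod 17 is 16 (since 16·16 = 256 = 15·17 + 1), so t ≡ 16·9 = 144 ≡ 8 (mod 17).
    Then x = 174 + 220·8 = 1934, valid modulo lcm(220, 17) = 3740: x ≡ 1934 (mod 3740).
Verify against each original: 1934 mod 4 = 2, 1934 mod 5 = 4, 1934 mod 11 = 9, 1934 mod 17 = 13.

x ≡ 1934 (mod 3740).


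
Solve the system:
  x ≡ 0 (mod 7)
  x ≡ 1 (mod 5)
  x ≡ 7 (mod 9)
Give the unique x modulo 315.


Moduli 7, 5, 9 are pairwise coprime; by CRT there is a unique solution modulo M = 7 · 5 · 9 = 315.
Solve pairwise, accumulating the modulus:
  Start with x ≡ 0 (mod 7).
  Combine with x ≡ 1 (mod 5): since gcd(7, 5) = 1, we get a unique residue mod 35.
    Write x = 0 + 7·t and substitute into x ≡ 1 (mod 5): 7·t ≡ 1 − 0 = 1 (mod 5).
    Reduce coefficients mod 5: 2·t ≡ 1 (mod 5).
    The inverse of 2 mod 5 is 3 (since 2·3 = 6 = 1·5 + 1), so t ≡ 3·1 = 3 ≡ 3 (mod 5).
    Then x = 0 + 7·3 = 21, valid modulo lcm(7, 5) = 35: x ≡ 21 (mod 35).
  Combine with x ≡ 7 (mod 9): since gcd(35, 9) = 1, we get a unique residue mod 315.
    Write x = 21 + 35·t and substitute into x ≡ 7 (mod 9): 35·t ≡ 7 − 21 = -14 (mod 9).
    Reduce coefficients mod 9: 8·t ≡ 4 (mod 9).
    The inverse of 8 mod 9 is 8 (since 8·8 = 64 = 7·9 + 1), so t ≡ 8·4 = 32 ≡ 5 (mod 9).
    Then x = 21 + 35·5 = 196, valid modulo lcm(35, 9) = 315: x ≡ 196 (mod 315).
Verify: 196 mod 7 = 0 ✓, 196 mod 5 = 1 ✓, 196 mod 9 = 7 ✓.

x ≡ 196 (mod 315).


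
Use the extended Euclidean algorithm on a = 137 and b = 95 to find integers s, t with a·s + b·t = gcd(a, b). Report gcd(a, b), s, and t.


Euclidean algorithm on (137, 95) — divide until remainder is 0:
  137 = 1 · 95 + 42
  95 = 2 · 42 + 11
  42 = 3 · 11 + 9
  11 = 1 · 9 + 2
  9 = 4 · 2 + 1
  2 = 2 · 1 + 0
gcd(137, 95) = 1.
Track Bezout coefficients alongside the remainders: start with r₀ = 137 = a·1 + b·0 (s = 1, t = 0) and r₁ = 95 = a·0 + b·1 (s = 0, t = 1); each new remainder r_{k+1} = r_{k-1} − q_k·r_k inherits s_{k+1} = s_{k-1} − q_k·s_k, t_{k+1} = t_{k-1} − q_k·t_k, so r_k = a·s_k + b·t_k at every step:
  q = 1: r = 42, s = 1 − 1·0 = 1, t = 0 − 1·1 = -1  (check: 137·1 + 95·(-1) = 42)
  q = 2: r = 11, s = 0 − 2·1 = -2, t = 1 − 2·(-1) = 3  (check: 137·(-2) + 95·3 = 11)
  q = 3: r = 9, s = 1 − 3·(-2) = 7, t = -1 − 3·3 = -10  (check: 137·7 + 95·(-10) = 9)
  q = 1: r = 2, s = -2 − 1·7 = -9, t = 3 − 1·(-10) = 13  (check: 137·(-9) + 95·13 = 2)
  q = 4: r = 1, s = 7 − 4·(-9) = 43, t = -10 − 4·13 = -62  (check: 137·43 + 95·(-62) = 1)
The row with r = 1 (the gcd) gives the Bezout coefficients s = 43, t = -62.
Result: 137 · (43) + 95 · (-62) = 1.

gcd(137, 95) = 1; s = 43, t = -62 (check: 137·43 + 95·(-62) = 1).


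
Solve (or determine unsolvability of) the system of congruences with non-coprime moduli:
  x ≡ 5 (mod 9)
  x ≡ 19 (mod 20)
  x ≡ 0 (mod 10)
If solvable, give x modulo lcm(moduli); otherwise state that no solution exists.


Moduli 9, 20, 10 are not pairwise coprime, so CRT works modulo lcm(m_i) when all pairwise compatibility conditions hold.
Pairwise compatibility: gcd(m_i, m_j) must divide a_i - a_j for every pair.
Merge one congruence at a time:
  Start: x ≡ 5 (mod 9).
  Combine with x ≡ 19 (mod 20): gcd(9, 20) = 1; 19 - 5 = 14, which IS divisible by 1, so compatible.
    Write x = 5 + 9·t and substitute into x ≡ 19 (mod 20): 9·t ≡ 19 − 5 = 14 (mod 20).
    The inverse of 9 mod 20 is 9 (since 9·9 = 81 = 4·20 + 1), so t ≡ 9·14 = 126 ≡ 6 (mod 20).
    Then x = 5 + 9·6 = 59, valid modulo lcm(9, 20) = 180: x ≡ 59 (mod 180).
  Combine with x ≡ 0 (mod 10): gcd(180, 10) = 10, and 0 - 59 = -59 is NOT divisible by 10.
    ⇒ system is inconsistent (no integer solution).

No solution (the system is inconsistent).


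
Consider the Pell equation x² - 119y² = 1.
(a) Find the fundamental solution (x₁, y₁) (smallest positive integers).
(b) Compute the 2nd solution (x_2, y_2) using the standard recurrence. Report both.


Step 1: Find the fundamental solution (x₁, y₁) of x² - 119y² = 1.
  Expand √119 as a continued fraction. a₀ = ⌊√119⌋ = 10; iterate m_{k+1} = d_k·a_k − m_k, d_{k+1} = (119 − m_{k+1}²)/d_k, a_{k+1} = ⌊(a₀ + m_{k+1})/d_{k+1}⌋ (starting m₀ = 0, d₀ = 1), with convergents p_k = a_k·p_{k-1} + p_{k-2}, q_k = a_k·q_{k-1} + q_{k-2} (p₋₁ = 1, q₋₁ = 0):
  k = 0: a₀ = 10; p₀/q₀ = 10/1; p₀² − 119·q₀² = 100 − 119 = -19.
  k = 1: m = 10, d = 19, a = ⌊(10 + 10)/19⌋ = 1; p/q = (1·10 + 1)/(1·1 + 0) = 11/1; p² − 119·q² = 121 − 119 = 2.
  k = 2: m = 9, d = 2, a = ⌊(10 + 9)/2⌋ = 9; p/q = (9·11 + 10)/(9·1 + 1) = 109/10; p² − 119·q² = 11881 − 11900 = -19.
  k = 3: m = 9, d = 19, a = ⌊(10 + 9)/19⌋ = 1; p/q = (1·109 + 11)/(1·10 + 1) = 120/11; p² − 119·q² = 14400 − 14399 = 1.
  The first convergent with p² − 119·q² = 1 gives the fundamental solution (x₁, y₁) = (120, 11).
Step 2: Apply the recurrence (x_{n+1}, y_{n+1}) = (x₁x_n + 119y₁y_n, x₁y_n + y₁x_n) repeatedly.
  From (x_1, y_1) = (120, 11): x_2 = 120·120 + 119·11·11 = 28799; y_2 = 120·11 + 11·120 = 2640.
Step 3: Verify x_2² - 119·y_2² = 829382401 - 829382400 = 1 (should be 1). ✓

(x_1, y_1) = (120, 11); (x_2, y_2) = (28799, 2640).


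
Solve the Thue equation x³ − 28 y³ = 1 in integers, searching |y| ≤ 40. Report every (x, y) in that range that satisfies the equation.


The equation is x³ - 28y³ = 1. For fixed y, x³ = 28·y³ + 1, so a solution requires the RHS to be a perfect cube.
Strategy: iterate y from -40 to 40, compute RHS = 28·y³ + 1, and check whether it is a (positive or negative) perfect cube.
Check small values of y:
  y = 0: RHS = 1 = (1)³ ⇒ x = 1 works.
  y = 1: RHS = 29 is not a perfect cube.
  y = -1: RHS = -27 = (-3)³ ⇒ x = -3 works.
  y = 2: RHS = 225 is not a perfect cube.
  y = -2: RHS = -223 is not a perfect cube.
  y = 3: RHS = 757 is not a perfect cube.
  y = -3: RHS = -755 is not a perfect cube.
Continuing the search up to |y| = 40 finds no further solutions beyond those listed.
Collected solutions: (1, 0), (-3, -1).

Solutions (with |y| ≤ 40): (1, 0), (-3, -1).


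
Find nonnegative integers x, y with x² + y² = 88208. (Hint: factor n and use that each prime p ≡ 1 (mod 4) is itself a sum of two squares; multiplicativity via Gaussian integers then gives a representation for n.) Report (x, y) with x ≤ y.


Step 1: Factor n = 88208 = 2^4 · 37 · 149.
Step 2: Check the mod-4 condition on each prime factor: 2 = 2 (special); 37 ≡ 1 (mod 4), exponent 1; 149 ≡ 1 (mod 4), exponent 1.
All primes ≡ 3 (mod 4) appear to even exponent (or don't appear), so by the two-squares theorem n IS expressible as a sum of two squares.
Step 3: Build a representation. Group n = k² · m with k = 4 and m = 37 · 149 = 5513 (a product of primes ≡ 1 (mod 4)); a representation of m scales to one of n via (k·x)² + (k·y)² = k²(x² + y²). Each prime p ≡ 1 (mod 4) is itself a sum of two squares; find a² by testing p − a² for a perfect square:
  37: 37 − 1² = 36 = 6² ⇒ 37 = 1² + 6².
  149: 149 − 1² = 148, 149 − 2² = 145, 149 − 3² = 140, 149 − 4² = 133, 149 − 5² = 124, 149 − 6² = 113, 149 − 7² = 100 = 10² ⇒ 149 = 7² + 10².
  Combine using the Brahmagupta–Fibonacci identity (a² + b²)(c² + d²) = (ac − bd)² + (ad + bc)² = (ac + bd)² + (ad − bc)²:
  37 · 149 = 5513: from (1² + 6²)(7² + 10²), take (1·7 − 6·10, 1·10 + 6·7) = (7 − 60, 10 + 42) = (-53, 52); dropping signs (only squares matter) gives (53, 52); check 53² + 52² = 2809 + 2704 = 5513 ✓.
  Scale by k = 4: (4·53, 4·52) = (212, 208).
Step 4: Order so x ≤ y and verify: 208² + 212² = 43264 + 44944 = 88208 = n. ✓

n = 88208 = 208² + 212² (one valid representation with x ≤ y).


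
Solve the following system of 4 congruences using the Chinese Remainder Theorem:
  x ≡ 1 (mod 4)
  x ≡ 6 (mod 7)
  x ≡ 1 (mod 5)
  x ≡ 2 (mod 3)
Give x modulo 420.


Product of moduli M = 4 · 7 · 5 · 3 = 420.
Merge one congruence at a time:
  Start: x ≡ 1 (mod 4).
  Combine with x ≡ 6 (mod 7); new modulus lcm = 28.
    Write x = 1 + 4·t and substitute into x ≡ 6 (mod 7): 4·t ≡ 6 − 1 = 5 (mod 7).
    The inverse of 4 mod 7 is 2 (since 4·2 = 8 = 1·7 + 1), so t ≡ 2·5 = 10 ≡ 3 (mod 7).
    Then x = 1 + 4·3 = 13, valid modulo lcm(4, 7) = 28: x ≡ 13 (mod 28).
  Combine with x ≡ 1 (mod 5); new modulus lcm = 140.
    Write x = 13 + 28·t and substitute into x ≡ 1 (mod 5): 28·t ≡ 1 − 13 = -12 (mod 5).
    Reduce coefficients mod 5: 3·t ≡ 3 (mod 5).
    The inverse of 3 mod 5 is 2 (since 3·2 = 6 = 1·5 + 1), so t ≡ 2·3 = 6 ≡ 1 (mod 5).
    Then x = 13 + 28·1 = 41, valid modulo lcm(28, 5) = 140: x ≡ 41 (mod 140).
  Combine with x ≡ 2 (mod 3); new modulus lcm = 420.
    Write x = 41 + 140·t and substitute into x ≡ 2 (mod 3): 140·t ≡ 2 − 41 = -39 (mod 3).
    Reduce coefficients mod 3: 2·t ≡ 0 (mod 3).
    The inverse of 2 mod 3 is 2 (since 2·2 = 4 = 1·3 + 1), so t ≡ 2·0 = 0 ≡ 0 (mod 3).
    Then x = 41 + 140·0 = 41, valid modulo lcm(140, 3) = 420: x ≡ 41 (mod 420).
Verify against each original: 41 mod 4 = 1, 41 mod 7 = 6, 41 mod 5 = 1, 41 mod 3 = 2.

x ≡ 41 (mod 420).


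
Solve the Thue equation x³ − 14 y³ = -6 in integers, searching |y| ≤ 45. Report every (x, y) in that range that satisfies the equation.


The equation is x³ - 14y³ = -6. For fixed y, x³ = 14·y³ − 6, so a solution requires the RHS to be a perfect cube.
Strategy: iterate y from -45 to 45, compute RHS = 14·y³ − 6, and check whether it is a (positive or negative) perfect cube.
Check small values of y:
  y = 0: RHS = -6 is not a perfect cube.
  y = 1: RHS = 8 = (2)³ ⇒ x = 2 works.
  y = -1: RHS = -20 is not a perfect cube.
  y = 2: RHS = 106 is not a perfect cube.
  y = -2: RHS = -118 is not a perfect cube.
  y = 3: RHS = 372 is not a perfect cube.
  y = -3: RHS = -384 is not a perfect cube.
Continuing the search up to |y| = 45 finds no further solutions beyond those listed.
Collected solutions: (2, 1).

Solutions (with |y| ≤ 45): (2, 1).


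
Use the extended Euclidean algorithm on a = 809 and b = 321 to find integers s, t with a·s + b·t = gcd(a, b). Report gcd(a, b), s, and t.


Euclidean algorithm on (809, 321) — divide until remainder is 0:
  809 = 2 · 321 + 167
  321 = 1 · 167 + 154
  167 = 1 · 154 + 13
  154 = 11 · 13 + 11
  13 = 1 · 11 + 2
  11 = 5 · 2 + 1
  2 = 2 · 1 + 0
gcd(809, 321) = 1.
Track Bezout coefficients alongside the remainders: start with r₀ = 809 = a·1 + b·0 (s = 1, t = 0) and r₁ = 321 = a·0 + b·1 (s = 0, t = 1); each new remainder r_{k+1} = r_{k-1} − q_k·r_k inherits s_{k+1} = s_{k-1} − q_k·s_k, t_{k+1} = t_{k-1} − q_k·t_k, so r_k = a·s_k + b·t_k at every step:
  q = 2: r = 167, s = 1 − 2·0 = 1, t = 0 − 2·1 = -2  (check: 809·1 + 321·(-2) = 167)
  q = 1: r = 154, s = 0 − 1·1 = -1, t = 1 − 1·(-2) = 3  (check: 809·(-1) + 321·3 = 154)
  q = 1: r = 13, s = 1 − 1·(-1) = 2, t = -2 − 1·3 = -5  (check: 809·2 + 321·(-5) = 13)
  q = 11: r = 11, s = -1 − 11·2 = -23, t = 3 − 11·(-5) = 58  (check: 809·(-23) + 321·58 = 11)
  q = 1: r = 2, s = 2 − 1·(-23) = 25, t = -5 − 1·58 = -63  (check: 809·25 + 321·(-63) = 2)
  q = 5: r = 1, s = -23 − 5·25 = -148, t = 58 − 5·(-63) = 373  (check: 809·(-148) + 321·373 = 1)
The row with r = 1 (the gcd) gives the Bezout coefficients s = -148, t = 373.
Result: 809 · (-148) + 321 · (373) = 1.

gcd(809, 321) = 1; s = -148, t = 373 (check: 809·(-148) + 321·373 = 1).


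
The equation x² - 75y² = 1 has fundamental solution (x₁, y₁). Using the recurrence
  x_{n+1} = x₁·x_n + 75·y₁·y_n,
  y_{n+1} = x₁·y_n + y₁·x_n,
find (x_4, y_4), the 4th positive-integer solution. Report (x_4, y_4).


Step 1: Find the fundamental solution (x₁, y₁) of x² - 75y² = 1.
  Expand √75 as a continued fraction. a₀ = ⌊√75⌋ = 8; iterate m_{k+1} = d_k·a_k − m_k, d_{k+1} = (75 − m_{k+1}²)/d_k, a_{k+1} = ⌊(a₀ + m_{k+1})/d_{k+1}⌋ (starting m₀ = 0, d₀ = 1), with convergents p_k = a_k·p_{k-1} + p_{k-2}, q_k = a_k·q_{k-1} + q_{k-2} (p₋₁ = 1, q₋₁ = 0):
  k = 0: a₀ = 8; p₀/q₀ = 8/1; p₀² − 75·q₀² = 64 − 75 = -11.
  k = 1: m = 8, d = 11, a = ⌊(8 + 8)/11⌋ = 1; p/q = (1·8 + 1)/(1·1 + 0) = 9/1; p² − 75·q² = 81 − 75 = 6.
  k = 2: m = 3, d = 6, a = ⌊(8 + 3)/6⌋ = 1; p/q = (1·9 + 8)/(1·1 + 1) = 17/2; p² − 75·q² = 289 − 300 = -11.
  k = 3: m = 3, d = 11, a = ⌊(8 + 3)/11⌋ = 1; p/q = (1·17 + 9)/(1·2 + 1) = 26/3; p² − 75·q² = 676 − 675 = 1.
  The first convergent with p² − 75·q² = 1 gives the fundamental solution (x₁, y₁) = (26, 3).
Step 2: Apply the recurrence (x_{n+1}, y_{n+1}) = (x₁x_n + 75y₁y_n, x₁y_n + y₁x_n) repeatedly.
  From (x_1, y_1) = (26, 3): x_2 = 26·26 + 75·3·3 = 1351; y_2 = 26·3 + 3·26 = 156.
  From (x_2, y_2) = (1351, 156): x_3 = 26·1351 + 75·3·156 = 70226; y_3 = 26·156 + 3·1351 = 8109.
  From (x_3, y_3) = (70226, 8109): x_4 = 26·70226 + 75·3·8109 = 3650401; y_4 = 26·8109 + 3·70226 = 421512.
Step 3: Verify x_4² - 75·y_4² = 13325427460801 - 13325427460800 = 1 (should be 1). ✓

(x_1, y_1) = (26, 3); (x_4, y_4) = (3650401, 421512).


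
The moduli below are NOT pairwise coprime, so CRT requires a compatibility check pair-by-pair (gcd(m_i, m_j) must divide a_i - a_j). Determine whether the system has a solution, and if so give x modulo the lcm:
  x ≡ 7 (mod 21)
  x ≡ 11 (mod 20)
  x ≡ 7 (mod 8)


Moduli 21, 20, 8 are not pairwise coprime, so CRT works modulo lcm(m_i) when all pairwise compatibility conditions hold.
Pairwise compatibility: gcd(m_i, m_j) must divide a_i - a_j for every pair.
Merge one congruence at a time:
  Start: x ≡ 7 (mod 21).
  Combine with x ≡ 11 (mod 20): gcd(21, 20) = 1; 11 - 7 = 4, which IS divisible by 1, so compatible.
    Write x = 7 + 21·t and substitute into x ≡ 11 (mod 20): 21·t ≡ 11 − 7 = 4 (mod 20).
    Reduce coefficients mod 20: 1·t ≡ 4 (mod 20).
    So t ≡ 4 (mod 20).
    Then x = 7 + 21·4 = 91, valid modulo lcm(21, 20) = 420: x ≡ 91 (mod 420).
  Combine with x ≡ 7 (mod 8): gcd(420, 8) = 4; 7 - 91 = -84, which IS divisible by 4, so compatible.
    Write x = 91 + 420·t and substitute into x ≡ 7 (mod 8): 420·t ≡ 7 − 91 = -84 (mod 8).
    Divide the congruence (and modulus) by g = 4: 105·t ≡ -21 (mod 2).
    Reduce coefficients mod 2: 1·t ≡ 1 (mod 2).
    So t ≡ 1 (mod 2).
    Then x = 91 + 420·1 = 511, valid modulo lcm(420, 8) = 840: x ≡ 511 (mod 840).
Verify: 511 mod 21 = 7, 511 mod 20 = 11, 511 mod 8 = 7.

x ≡ 511 (mod 840).
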